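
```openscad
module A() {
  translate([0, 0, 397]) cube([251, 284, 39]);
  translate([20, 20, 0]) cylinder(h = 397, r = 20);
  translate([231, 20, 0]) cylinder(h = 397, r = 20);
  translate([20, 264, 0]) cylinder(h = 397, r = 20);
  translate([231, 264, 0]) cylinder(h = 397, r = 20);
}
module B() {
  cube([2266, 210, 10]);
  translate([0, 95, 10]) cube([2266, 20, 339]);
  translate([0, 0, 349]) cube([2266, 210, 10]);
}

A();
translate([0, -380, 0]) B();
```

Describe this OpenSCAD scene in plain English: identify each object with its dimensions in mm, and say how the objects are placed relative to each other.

A is a simple wooden stool: a rectangular seat 251 mm (x) by 284 mm (y), 39 mm thick, top face at z = 436 mm, on four round legs, each 40 mm in diameter. The legs rest on z = 0, each leg's axis is inset half a diameter from the nearest pair of seat edges (so the leg's bounding box is flush with the corner).

B is an I-beam lying along x, 2266 mm long. Overall section height 359 mm. Two flanges 210 mm wide (y) and 10 mm thick, one on the floor and one at the top; a web 20 mm thick runs between them, centred on the flange width.

The I-beam is on the floor beside the stool on its −y side.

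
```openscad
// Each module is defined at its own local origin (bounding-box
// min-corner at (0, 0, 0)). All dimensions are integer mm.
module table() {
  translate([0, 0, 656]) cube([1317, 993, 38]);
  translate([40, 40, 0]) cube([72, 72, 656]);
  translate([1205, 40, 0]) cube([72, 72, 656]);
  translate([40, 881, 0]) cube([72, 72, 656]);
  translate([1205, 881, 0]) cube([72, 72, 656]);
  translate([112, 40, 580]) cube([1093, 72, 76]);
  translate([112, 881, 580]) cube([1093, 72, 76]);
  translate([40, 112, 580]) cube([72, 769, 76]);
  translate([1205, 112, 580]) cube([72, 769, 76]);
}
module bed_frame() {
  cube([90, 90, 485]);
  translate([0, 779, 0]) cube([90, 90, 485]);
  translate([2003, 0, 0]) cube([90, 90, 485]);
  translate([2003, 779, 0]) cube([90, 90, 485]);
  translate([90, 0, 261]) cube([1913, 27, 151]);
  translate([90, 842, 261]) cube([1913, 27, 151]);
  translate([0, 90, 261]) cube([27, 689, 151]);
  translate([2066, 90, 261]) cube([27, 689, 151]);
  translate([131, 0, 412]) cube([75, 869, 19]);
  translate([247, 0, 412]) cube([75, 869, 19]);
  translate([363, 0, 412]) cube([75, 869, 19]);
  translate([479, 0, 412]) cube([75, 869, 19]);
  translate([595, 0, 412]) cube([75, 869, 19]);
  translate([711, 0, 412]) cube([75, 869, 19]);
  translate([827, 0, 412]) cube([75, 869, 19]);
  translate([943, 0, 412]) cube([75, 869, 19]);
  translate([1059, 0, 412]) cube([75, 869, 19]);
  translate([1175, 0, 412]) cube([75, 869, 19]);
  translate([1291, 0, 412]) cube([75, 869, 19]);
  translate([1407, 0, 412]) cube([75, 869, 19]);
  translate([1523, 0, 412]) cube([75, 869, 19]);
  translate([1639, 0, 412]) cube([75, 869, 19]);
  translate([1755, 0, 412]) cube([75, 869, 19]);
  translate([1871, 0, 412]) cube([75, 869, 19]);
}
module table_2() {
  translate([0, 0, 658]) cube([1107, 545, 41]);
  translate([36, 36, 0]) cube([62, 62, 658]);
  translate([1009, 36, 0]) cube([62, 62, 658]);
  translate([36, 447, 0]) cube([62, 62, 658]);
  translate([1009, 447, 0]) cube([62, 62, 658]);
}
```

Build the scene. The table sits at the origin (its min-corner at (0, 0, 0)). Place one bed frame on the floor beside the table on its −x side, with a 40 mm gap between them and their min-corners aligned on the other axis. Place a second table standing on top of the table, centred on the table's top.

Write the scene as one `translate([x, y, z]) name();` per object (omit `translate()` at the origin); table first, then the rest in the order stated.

table();
translate([-2133, 0, 0]) bed_frame();
translate([105, 224, 694]) table_2();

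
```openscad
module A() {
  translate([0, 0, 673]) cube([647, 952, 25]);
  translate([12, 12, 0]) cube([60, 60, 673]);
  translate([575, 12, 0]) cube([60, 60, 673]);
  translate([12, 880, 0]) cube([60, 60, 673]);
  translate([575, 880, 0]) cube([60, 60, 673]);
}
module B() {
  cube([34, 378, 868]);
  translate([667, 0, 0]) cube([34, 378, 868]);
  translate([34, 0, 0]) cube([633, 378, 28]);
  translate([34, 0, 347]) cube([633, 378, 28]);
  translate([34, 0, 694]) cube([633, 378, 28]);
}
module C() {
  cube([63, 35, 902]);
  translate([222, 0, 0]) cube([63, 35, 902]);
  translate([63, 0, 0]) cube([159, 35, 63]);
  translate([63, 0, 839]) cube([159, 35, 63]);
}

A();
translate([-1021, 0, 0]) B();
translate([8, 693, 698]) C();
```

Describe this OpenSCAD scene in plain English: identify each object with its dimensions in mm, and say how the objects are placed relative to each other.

A is a rectangular dining table. The top is 647×952×25 mm with its upper surface at z = 698 mm. It stands on four 60×60 mm square legs, each inset 12 mm from the nearest pair of top edges, running from the floor to the underside of the top.

B is a bookshelf 701 mm wide overall, 378 mm deep and 868 mm tall. The two sides are 34 mm thick vertical panels. 3 horizontal shelves of 28 mm thickness span between the inner faces of the sides; the lowest shelf sits on the floor and shelves are stacked with a clear vertical gap of 319 mm between each pair.

C is a rectangular picture frame lying in the x–z plane (depth along y). The opening is 159 mm wide (x) by 776 mm tall (z), surrounded by a border 63 mm wide on all four sides. The frame is 35 mm deep and is made of two full-height vertical stiles with two horizontal rails fitted between them.

The bookshelf is on the floor beside the table on its −x side. The picture frame is on top of the table.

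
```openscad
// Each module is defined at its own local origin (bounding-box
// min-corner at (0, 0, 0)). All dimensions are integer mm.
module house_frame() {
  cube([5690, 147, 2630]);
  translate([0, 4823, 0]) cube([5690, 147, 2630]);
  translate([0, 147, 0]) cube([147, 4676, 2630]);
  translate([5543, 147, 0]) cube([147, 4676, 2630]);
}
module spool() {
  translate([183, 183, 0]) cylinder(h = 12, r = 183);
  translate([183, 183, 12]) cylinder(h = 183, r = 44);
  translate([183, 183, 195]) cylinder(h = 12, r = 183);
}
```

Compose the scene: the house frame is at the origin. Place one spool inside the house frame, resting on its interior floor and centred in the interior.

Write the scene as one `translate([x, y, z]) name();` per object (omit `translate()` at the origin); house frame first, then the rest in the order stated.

house_frame();
translate([2662, 2302, 0]) spool();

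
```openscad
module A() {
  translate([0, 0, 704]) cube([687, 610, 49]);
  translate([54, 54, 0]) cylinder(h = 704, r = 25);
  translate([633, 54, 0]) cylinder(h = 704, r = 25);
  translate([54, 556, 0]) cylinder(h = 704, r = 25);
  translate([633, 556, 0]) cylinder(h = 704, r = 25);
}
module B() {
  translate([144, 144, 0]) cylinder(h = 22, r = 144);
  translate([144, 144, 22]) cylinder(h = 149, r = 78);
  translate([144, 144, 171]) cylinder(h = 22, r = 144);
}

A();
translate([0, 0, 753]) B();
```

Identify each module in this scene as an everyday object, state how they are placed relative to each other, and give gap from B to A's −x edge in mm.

The spool's min-x is at 0; the table's min-x is 0; gap = 0 mm.

A is a table. B is a spool. The spool is on top of the table. The gap from the spool to the table's −x edge is 0 mm.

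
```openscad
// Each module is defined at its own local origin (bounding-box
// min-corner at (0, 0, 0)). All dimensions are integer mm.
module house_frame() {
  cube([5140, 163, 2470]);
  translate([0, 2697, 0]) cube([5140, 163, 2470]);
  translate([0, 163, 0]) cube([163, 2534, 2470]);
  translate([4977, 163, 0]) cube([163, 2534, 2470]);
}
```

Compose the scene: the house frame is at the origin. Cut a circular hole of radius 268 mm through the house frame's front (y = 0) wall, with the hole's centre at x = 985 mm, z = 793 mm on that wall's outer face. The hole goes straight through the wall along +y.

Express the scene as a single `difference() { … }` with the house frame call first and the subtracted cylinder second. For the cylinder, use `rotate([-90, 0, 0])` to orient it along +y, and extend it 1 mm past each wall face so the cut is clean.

difference() {
  house_frame();
  translate([985, -1, 793]) rotate([-90, 0, 0]) cylinder(h = 165, r = 268);
}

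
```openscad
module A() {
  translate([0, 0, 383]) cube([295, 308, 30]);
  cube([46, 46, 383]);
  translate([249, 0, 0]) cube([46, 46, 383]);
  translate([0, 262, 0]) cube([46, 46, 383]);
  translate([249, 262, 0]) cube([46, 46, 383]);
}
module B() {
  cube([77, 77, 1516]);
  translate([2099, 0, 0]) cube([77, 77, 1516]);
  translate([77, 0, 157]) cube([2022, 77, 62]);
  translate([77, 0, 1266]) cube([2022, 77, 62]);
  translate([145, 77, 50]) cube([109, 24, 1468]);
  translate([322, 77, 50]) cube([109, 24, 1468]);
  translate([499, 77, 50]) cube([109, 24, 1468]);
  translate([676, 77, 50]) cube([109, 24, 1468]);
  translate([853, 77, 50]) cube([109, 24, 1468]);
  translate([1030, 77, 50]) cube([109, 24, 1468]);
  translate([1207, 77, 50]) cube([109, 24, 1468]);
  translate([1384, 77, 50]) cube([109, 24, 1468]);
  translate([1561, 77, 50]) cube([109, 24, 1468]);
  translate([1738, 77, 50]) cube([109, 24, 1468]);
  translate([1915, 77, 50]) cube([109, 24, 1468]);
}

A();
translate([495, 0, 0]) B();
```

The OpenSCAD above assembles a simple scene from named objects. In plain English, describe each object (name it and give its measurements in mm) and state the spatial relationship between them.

A is a simple wooden stool: a rectangular seat 295 mm (x) by 308 mm (y), 30 mm thick, top face at z = 413 mm, on four square legs, each 46×46 mm in cross-section. The legs rest on z = 0, each flush with a corner of the seat.

B is a fence section. Two 77×77 mm posts, 1516 mm tall, stand on the floor with a clear span of 2022 mm between their inner faces. Two horizontal rails of 77×62 mm section span the gap between the posts with their undersides at z = 157 mm and z = 1266 mm, flush with the posts' −y face. 11 pickets, each 109 mm wide, 24 mm thick and 1468 mm tall, are fixed to the +y face of the rails with their bottoms at z = 50 mm, evenly spaced across the span with equal gaps (rounded down to the nearest mm) at the −x end and between each pair — any rounding remainder accumulates at the +x end.

The fence section is on the floor beside the stool on its +x side.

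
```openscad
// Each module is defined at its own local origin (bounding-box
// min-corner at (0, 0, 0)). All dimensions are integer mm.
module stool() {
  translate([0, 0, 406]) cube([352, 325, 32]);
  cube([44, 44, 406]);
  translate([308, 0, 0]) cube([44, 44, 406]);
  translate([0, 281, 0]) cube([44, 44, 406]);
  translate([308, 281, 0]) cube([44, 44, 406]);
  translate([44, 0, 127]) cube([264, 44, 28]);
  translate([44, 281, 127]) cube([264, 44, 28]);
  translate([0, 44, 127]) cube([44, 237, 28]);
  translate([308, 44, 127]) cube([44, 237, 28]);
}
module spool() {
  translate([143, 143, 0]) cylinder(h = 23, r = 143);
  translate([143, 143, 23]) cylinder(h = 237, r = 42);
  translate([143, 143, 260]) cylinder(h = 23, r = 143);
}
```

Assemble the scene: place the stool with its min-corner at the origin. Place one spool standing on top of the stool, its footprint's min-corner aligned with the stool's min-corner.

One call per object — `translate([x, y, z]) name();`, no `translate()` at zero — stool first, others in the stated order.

stool();
translate([0, 0, 438]) spool();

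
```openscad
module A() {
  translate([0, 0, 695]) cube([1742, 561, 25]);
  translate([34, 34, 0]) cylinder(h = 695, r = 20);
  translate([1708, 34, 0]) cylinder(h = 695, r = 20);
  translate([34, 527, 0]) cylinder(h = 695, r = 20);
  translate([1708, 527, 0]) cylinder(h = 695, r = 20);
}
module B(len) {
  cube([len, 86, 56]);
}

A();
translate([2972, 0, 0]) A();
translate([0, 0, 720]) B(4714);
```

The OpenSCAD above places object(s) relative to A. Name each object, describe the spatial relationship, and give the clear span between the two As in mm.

A is a table. B is a beam. A beam spans the tops of two tables. The clear span between the two tables is 1230 mm.

Second table starts at x = 2972; first ends at x = 1742; clear span = 2972 − 1742 = 1230 mm.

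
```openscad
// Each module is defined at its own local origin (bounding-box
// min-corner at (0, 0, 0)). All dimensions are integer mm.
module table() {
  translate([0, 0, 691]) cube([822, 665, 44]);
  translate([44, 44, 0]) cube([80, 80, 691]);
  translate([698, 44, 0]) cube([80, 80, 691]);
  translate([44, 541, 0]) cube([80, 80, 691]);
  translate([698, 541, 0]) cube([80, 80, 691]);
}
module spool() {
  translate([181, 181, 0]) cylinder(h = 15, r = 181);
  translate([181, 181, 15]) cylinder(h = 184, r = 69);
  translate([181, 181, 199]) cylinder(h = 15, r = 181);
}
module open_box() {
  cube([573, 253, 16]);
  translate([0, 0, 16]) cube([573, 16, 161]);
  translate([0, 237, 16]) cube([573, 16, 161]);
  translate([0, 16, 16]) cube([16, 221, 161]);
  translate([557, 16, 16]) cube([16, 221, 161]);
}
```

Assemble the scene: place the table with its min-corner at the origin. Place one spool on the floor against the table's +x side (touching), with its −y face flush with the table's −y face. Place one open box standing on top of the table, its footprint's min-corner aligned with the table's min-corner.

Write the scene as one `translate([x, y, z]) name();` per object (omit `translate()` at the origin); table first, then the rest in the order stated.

table();
translate([822, 0, 0]) spool();
translate([0, 0, 735]) open_box();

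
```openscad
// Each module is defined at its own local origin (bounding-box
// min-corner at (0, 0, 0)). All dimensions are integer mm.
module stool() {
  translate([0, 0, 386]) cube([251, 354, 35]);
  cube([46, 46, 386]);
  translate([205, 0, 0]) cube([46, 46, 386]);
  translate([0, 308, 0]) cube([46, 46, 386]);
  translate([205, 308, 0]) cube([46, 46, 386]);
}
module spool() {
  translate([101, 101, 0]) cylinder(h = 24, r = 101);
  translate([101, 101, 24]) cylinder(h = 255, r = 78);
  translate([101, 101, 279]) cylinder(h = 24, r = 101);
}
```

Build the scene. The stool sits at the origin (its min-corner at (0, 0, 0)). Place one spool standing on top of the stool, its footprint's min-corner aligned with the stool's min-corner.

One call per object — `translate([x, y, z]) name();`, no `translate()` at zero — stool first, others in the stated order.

stool();
translate([0, 0, 421]) spool();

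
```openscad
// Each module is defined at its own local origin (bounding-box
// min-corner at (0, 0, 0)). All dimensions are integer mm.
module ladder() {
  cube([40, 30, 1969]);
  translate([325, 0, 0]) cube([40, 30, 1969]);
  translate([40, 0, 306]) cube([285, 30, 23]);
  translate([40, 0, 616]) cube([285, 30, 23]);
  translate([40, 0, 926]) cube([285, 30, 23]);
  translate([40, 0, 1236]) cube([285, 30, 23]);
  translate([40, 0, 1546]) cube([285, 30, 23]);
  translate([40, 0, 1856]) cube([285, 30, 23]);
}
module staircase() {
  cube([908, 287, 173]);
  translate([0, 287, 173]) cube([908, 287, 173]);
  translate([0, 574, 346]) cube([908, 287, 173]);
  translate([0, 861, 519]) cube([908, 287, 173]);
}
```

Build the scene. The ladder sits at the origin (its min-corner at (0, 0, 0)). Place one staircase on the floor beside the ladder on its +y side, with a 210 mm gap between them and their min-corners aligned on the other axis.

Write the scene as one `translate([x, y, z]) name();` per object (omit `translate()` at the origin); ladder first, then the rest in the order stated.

ladder();
translate([0, 240, 0]) staircase();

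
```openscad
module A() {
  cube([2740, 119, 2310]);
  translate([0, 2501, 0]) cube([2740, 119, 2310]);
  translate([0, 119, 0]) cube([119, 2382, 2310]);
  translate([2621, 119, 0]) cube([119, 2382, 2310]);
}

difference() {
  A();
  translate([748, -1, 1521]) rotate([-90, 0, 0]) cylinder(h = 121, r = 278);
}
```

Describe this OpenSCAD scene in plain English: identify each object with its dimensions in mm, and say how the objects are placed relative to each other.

A is a box-shaped house frame (walls only): outside footprint 2740×2620 mm, wall height 2310 mm, wall thickness 119 mm. The two y-facing walls run the full x-width; the two x-facing walls fit between the inner faces of the y-facing walls.

The house frame has a circular hole of radius 278 mm through its front wall, centred at (x = 748, z = 1521).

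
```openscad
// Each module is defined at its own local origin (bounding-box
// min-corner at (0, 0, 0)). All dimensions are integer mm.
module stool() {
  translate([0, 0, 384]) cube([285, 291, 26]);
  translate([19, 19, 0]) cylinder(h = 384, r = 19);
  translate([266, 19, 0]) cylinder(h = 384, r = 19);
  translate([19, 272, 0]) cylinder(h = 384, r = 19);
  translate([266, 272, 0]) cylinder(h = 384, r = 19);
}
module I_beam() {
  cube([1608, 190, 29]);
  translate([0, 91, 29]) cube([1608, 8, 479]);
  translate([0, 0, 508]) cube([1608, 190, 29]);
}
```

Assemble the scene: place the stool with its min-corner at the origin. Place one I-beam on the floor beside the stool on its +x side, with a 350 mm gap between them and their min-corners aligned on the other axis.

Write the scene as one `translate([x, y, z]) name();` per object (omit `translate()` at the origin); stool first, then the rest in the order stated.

stool();
translate([635, 0, 0]) I_beam();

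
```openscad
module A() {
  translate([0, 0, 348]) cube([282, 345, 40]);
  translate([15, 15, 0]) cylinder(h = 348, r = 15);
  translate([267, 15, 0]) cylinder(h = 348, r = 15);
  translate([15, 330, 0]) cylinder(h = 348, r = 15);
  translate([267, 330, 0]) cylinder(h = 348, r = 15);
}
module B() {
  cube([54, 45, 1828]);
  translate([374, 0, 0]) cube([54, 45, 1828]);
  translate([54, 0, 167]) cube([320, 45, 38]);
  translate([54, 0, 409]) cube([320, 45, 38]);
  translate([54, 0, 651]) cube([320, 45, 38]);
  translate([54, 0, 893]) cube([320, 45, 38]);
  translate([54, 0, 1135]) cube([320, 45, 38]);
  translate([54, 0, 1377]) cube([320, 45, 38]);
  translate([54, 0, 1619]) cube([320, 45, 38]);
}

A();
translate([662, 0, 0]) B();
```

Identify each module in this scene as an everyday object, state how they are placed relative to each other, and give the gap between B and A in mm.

A is a stool. B is a ladder. The ladder is on the floor beside the stool on its +x side. The gap between the ladder and the stool is 380 mm.

The ladder's nearest face is 380 mm from the stool's +x face.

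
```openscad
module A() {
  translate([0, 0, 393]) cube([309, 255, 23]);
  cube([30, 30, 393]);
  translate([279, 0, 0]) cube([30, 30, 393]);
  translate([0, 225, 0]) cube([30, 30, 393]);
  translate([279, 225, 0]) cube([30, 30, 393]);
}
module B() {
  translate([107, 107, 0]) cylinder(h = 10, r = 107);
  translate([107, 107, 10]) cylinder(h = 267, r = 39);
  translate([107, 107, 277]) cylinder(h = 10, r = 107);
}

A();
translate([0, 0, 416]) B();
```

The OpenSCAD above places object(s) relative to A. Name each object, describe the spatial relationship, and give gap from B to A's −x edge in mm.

A is a stool. B is a spool. The spool is on top of the stool. The gap from the spool to the stool's −x edge is 0 mm.

The spool's min-x is at 0; the stool's min-x is 0; gap = 0 mm.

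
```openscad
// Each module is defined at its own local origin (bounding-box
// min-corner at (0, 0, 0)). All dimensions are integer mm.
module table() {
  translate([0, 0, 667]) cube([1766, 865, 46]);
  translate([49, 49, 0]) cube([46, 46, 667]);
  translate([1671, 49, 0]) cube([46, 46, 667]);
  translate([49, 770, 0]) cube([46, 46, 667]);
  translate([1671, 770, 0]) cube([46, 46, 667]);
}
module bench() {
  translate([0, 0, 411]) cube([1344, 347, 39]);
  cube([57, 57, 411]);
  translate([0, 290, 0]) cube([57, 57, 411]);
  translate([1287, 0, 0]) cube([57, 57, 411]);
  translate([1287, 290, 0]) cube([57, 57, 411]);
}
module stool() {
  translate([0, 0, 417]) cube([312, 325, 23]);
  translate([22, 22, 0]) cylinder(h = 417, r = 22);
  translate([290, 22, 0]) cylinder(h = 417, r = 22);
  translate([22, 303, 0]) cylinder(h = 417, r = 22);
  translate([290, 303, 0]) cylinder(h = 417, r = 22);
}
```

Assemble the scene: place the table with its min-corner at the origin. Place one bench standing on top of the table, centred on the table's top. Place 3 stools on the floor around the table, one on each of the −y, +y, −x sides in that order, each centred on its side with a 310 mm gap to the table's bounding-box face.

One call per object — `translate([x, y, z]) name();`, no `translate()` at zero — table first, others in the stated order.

table();
translate([211, 259, 713]) bench();
translate([727, -635, 0]) stool();
translate([727, 1175, 0]) stool();
translate([-622, 270, 0]) stool();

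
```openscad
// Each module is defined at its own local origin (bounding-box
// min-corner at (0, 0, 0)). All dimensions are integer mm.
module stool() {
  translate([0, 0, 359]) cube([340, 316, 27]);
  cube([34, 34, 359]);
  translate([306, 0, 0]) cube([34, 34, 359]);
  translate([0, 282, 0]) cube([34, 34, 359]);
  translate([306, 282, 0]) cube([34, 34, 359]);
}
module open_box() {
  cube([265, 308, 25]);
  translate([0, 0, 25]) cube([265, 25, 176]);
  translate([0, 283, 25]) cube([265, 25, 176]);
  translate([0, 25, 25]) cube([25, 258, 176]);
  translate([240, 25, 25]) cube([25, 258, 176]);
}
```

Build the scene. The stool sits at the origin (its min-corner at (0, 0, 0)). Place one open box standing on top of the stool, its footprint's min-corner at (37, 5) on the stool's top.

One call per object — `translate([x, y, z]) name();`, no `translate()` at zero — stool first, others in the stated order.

stool();
translate([37, 5, 386]) open_box();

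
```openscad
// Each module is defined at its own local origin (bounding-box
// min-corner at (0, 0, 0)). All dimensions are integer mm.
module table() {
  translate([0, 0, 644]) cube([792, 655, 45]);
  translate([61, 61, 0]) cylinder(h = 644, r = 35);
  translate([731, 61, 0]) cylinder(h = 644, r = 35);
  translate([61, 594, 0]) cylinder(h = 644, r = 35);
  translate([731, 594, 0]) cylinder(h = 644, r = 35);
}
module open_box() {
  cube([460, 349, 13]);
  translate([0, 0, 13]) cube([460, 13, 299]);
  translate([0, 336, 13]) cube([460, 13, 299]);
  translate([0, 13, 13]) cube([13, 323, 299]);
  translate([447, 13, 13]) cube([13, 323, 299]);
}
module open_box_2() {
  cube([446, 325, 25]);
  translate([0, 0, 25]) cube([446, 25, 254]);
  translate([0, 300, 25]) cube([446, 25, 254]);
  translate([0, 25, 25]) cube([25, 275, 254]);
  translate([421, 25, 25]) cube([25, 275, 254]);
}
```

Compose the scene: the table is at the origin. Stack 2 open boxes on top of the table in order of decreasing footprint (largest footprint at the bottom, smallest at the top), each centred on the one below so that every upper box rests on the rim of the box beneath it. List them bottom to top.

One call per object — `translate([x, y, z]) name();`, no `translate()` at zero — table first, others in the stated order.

table();
translate([166, 153, 689]) open_box();
translate([173, 165, 1001]) open_box_2();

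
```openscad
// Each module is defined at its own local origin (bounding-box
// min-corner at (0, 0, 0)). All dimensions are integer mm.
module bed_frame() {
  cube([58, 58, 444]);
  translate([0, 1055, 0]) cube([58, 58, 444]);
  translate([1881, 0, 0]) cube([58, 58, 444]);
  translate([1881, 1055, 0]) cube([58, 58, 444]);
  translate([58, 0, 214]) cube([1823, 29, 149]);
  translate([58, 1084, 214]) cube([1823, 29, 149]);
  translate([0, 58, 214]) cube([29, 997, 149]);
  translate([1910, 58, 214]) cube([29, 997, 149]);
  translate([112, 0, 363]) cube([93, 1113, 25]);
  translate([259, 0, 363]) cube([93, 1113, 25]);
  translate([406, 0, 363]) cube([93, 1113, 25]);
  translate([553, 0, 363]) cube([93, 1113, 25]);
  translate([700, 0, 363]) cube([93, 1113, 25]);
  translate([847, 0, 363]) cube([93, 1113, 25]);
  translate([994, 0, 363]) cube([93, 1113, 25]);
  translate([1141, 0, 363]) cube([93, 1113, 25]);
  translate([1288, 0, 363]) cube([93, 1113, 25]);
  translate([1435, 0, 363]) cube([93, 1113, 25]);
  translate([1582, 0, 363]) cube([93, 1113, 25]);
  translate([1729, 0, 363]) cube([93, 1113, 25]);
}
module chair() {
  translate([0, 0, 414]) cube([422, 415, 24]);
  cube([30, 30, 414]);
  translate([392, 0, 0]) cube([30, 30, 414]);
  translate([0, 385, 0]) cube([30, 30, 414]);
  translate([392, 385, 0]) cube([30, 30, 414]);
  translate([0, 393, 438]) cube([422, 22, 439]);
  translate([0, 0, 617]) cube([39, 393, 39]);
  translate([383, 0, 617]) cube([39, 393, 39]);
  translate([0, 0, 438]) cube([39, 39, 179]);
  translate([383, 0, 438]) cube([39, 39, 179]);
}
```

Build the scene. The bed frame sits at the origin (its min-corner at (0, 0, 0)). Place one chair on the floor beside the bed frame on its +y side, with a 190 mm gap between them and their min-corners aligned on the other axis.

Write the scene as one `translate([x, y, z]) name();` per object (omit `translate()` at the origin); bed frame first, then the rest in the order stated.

bed_frame();
translate([0, 1303, 0]) chair();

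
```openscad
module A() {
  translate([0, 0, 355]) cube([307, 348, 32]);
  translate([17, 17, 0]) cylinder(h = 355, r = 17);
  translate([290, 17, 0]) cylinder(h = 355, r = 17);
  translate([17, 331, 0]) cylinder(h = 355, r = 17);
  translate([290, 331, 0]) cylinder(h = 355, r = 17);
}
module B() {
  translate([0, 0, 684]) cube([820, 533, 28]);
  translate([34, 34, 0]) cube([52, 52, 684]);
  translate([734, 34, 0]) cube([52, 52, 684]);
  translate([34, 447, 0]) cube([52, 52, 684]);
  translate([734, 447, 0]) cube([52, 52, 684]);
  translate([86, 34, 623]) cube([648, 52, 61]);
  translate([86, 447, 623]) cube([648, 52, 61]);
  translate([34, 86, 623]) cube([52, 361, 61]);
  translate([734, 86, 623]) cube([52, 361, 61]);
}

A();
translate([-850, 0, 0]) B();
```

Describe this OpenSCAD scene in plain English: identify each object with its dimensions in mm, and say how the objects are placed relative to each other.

A is a four-legged stool. The seat is a 307×348×32 mm slab whose top surface is at z = 387 mm; four round legs, each 34 mm in diameter, run from the floor (z = 0) to the underside of the seat, each leg's axis is inset half a diameter from the nearest pair of seat edges (so the leg's bounding box is flush with the corner).

B is a table with a 820×533 mm rectangular top, 28 mm thick, top surface at z = 712 mm, supported by four 52×52 mm square legs, each inset 34 mm from the nearest pair of top edges, running from the floor. Four apron rails, 52 mm thick and 61 mm tall, run between adjacent legs with their top edges flush with the underside of the top and their outer faces flush with the legs' outer faces.

The table is on the floor beside the stool on its −x side.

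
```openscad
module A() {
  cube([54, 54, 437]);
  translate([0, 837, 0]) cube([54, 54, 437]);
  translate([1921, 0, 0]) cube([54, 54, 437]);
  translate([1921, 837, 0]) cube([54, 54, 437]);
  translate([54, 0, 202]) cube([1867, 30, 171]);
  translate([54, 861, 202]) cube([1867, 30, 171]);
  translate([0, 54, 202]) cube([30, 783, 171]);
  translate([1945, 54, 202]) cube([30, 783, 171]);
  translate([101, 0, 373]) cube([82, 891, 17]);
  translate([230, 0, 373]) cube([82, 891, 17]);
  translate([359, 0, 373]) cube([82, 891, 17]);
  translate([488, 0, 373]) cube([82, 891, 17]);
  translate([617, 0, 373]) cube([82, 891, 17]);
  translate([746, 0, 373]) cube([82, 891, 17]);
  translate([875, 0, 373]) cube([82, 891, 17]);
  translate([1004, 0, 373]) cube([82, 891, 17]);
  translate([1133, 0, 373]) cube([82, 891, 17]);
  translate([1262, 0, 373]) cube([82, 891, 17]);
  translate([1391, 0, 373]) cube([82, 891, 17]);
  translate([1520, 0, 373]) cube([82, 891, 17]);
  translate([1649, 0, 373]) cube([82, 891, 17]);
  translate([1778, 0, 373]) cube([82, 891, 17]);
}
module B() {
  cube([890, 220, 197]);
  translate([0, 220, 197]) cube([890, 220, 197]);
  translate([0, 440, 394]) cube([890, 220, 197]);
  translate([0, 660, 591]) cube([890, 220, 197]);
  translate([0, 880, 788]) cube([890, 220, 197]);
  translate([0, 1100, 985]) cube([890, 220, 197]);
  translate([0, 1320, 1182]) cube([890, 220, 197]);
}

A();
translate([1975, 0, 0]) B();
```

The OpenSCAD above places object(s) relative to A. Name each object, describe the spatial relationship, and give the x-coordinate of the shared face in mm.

The bed frame's +x face and the staircase's −x face are both at x = 1975 mm.

A is a bed frame. B is a staircase. The staircase is against the bed frame's +x side, with their −y faces flush. The x-coordinate of the shared face is 1975 mm.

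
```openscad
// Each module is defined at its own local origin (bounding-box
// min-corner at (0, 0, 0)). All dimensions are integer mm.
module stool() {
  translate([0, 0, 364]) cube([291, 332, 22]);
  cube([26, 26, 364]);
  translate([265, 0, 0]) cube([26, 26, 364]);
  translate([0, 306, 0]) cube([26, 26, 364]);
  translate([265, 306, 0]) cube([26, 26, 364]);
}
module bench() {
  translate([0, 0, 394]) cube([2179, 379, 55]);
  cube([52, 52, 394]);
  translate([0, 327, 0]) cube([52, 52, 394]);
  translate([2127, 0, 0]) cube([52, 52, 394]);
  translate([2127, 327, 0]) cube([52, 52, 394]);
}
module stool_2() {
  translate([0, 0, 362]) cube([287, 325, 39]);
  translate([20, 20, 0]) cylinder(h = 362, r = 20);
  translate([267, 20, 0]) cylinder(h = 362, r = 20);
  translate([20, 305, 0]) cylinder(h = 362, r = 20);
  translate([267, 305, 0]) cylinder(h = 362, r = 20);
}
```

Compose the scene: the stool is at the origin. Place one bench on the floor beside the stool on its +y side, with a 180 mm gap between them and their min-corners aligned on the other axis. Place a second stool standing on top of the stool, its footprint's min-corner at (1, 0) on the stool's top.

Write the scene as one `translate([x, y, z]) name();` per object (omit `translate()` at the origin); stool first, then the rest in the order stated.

stool();
translate([0, 512, 0]) bench();
translate([1, 0, 386]) stool_2();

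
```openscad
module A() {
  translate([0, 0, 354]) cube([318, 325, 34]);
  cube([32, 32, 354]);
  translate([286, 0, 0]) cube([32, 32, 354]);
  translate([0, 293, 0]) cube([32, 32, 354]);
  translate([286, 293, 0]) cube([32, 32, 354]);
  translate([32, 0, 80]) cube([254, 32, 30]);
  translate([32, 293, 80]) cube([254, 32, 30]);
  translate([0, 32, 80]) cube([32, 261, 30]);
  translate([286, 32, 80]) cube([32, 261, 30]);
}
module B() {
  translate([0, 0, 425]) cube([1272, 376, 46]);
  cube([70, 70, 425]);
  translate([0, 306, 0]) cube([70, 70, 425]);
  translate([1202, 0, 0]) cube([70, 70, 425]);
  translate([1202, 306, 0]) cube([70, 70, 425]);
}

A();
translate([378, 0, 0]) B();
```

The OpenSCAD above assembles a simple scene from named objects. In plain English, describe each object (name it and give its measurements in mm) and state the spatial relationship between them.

A is a four-legged stool. The seat is a 318×325×34 mm slab whose top surface is at z = 388 mm; four square legs, each 32×32 mm in cross-section, run from the floor (z = 0) to the underside of the seat, each flush with a corner of the seat. Four stretchers, 32 mm wide and 30 mm tall, connect adjacent legs with their undersides at z = 80 mm, each running between the inner faces of the legs it joins and aligned with the legs' outer faces on the other axis.

B is a long wooden bench with a 1272 mm (x) × 376 mm (y) seat, 46 mm thick, its top surface 471 mm above the floor. Four 70 mm square legs at the seat corners, flush with the edges, run from z = 0 to the seat underside.

The bench is on the floor beside the stool on its +x side.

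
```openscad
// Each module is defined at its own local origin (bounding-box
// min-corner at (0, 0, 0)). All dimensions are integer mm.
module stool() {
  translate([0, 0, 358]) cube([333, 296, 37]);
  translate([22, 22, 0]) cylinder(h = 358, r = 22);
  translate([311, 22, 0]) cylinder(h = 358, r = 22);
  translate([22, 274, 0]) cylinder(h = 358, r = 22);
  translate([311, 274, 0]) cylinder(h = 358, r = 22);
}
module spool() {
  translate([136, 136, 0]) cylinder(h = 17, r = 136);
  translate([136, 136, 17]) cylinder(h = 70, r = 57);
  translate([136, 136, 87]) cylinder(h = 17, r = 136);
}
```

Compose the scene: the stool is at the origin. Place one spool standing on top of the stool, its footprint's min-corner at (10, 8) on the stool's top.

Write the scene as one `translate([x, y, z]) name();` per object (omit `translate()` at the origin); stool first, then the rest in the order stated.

stool();
translate([10, 8, 395]) spool();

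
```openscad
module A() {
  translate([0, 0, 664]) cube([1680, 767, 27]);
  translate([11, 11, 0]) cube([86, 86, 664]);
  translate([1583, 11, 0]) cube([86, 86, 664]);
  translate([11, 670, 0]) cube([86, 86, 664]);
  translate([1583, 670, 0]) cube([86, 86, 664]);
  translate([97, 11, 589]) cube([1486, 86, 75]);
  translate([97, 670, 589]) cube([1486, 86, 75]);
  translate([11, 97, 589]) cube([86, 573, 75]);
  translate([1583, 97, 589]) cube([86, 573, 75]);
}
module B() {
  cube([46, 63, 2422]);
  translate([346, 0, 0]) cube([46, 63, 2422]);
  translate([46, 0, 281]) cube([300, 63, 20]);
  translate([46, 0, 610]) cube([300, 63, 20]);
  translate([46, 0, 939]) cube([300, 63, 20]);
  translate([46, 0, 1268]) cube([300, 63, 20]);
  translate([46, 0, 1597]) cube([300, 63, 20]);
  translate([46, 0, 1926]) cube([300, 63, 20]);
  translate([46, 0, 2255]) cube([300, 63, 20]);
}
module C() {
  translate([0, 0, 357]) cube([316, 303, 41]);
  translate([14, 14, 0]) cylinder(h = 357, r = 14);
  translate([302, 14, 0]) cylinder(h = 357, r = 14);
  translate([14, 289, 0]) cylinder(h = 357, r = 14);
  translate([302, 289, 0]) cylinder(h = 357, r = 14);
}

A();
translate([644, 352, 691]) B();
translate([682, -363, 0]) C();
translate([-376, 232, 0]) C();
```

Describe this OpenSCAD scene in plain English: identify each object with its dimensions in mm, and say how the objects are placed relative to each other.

A is a rectangular dining table. The top is 1680×767×27 mm with its upper surface at z = 691 mm. It stands on four 86×86 mm square legs, each inset 11 mm from the nearest pair of top edges, running from the floor to the underside of the top. Four apron rails, 86 mm thick and 75 mm tall, run between adjacent legs with their top edges flush with the underside of the top and their outer faces flush with the legs' outer faces.

B is a wooden ladder with two side rails of 46×63 mm section and 2422 mm height, set 392 mm apart overall. Between them run 7 rectangular rungs (63 mm deep, 20 mm thick), front faces flush with the rails' −y face. The bottom of the first rung is 281 mm above the floor and each subsequent rung is 329 mm higher than the one below.

C is a simple wooden stool: a rectangular seat 316 mm (x) by 303 mm (y), 41 mm thick, top face at z = 398 mm, on four round legs, each 28 mm in diameter. The legs rest on z = 0, each leg's axis is inset half a diameter from the nearest pair of seat edges (so the leg's bounding box is flush with the corner).

The ladder is on top of the table, centred. Two stools sit around the table at the −y, −x sides.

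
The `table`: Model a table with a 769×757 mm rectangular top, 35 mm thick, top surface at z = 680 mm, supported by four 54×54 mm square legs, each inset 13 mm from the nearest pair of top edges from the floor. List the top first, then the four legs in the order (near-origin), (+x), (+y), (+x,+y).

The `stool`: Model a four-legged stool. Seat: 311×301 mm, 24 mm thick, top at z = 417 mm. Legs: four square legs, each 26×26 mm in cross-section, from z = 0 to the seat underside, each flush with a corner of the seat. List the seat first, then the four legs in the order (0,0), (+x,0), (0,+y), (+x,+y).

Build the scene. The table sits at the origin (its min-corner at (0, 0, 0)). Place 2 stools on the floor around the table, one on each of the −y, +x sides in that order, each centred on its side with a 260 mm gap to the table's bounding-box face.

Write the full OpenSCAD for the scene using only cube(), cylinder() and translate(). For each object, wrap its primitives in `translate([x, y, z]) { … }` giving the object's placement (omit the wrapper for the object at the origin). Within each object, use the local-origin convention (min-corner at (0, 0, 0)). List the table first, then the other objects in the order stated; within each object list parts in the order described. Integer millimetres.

translate([0, 0, 645]) cube([769, 757, 35]);
translate([13, 13, 0]) cube([54, 54, 645]);
translate([702, 13, 0]) cube([54, 54, 645]);
translate([13, 690, 0]) cube([54, 54, 645]);
translate([702, 690, 0]) cube([54, 54, 645]);
translate([229, -561, 0]) {
  translate([0, 0, 393]) cube([311, 301, 24]);
  cube([26, 26, 393]);
  translate([285, 0, 0]) cube([26, 26, 393]);
  translate([0, 275, 0]) cube([26, 26, 393]);
  translate([285, 275, 0]) cube([26, 26, 393]);
}
translate([1029, 228, 0]) {
  translate([0, 0, 393]) cube([311, 301, 24]);
  cube([26, 26, 393]);
  translate([285, 0, 0]) cube([26, 26, 393]);
  translate([0, 275, 0]) cube([26, 26, 393]);
  translate([285, 275, 0]) cube([26, 26, 393]);
}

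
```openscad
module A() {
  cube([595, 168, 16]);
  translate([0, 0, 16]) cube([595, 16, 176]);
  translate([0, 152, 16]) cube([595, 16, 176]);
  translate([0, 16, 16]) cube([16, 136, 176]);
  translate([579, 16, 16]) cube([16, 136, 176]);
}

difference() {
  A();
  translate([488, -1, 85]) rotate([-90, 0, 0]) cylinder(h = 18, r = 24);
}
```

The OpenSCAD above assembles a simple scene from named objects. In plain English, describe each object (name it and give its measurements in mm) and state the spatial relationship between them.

A is an open-topped rectangular box: outside dimensions 595×168×192 mm, with a uniform wall and base thickness of 16 mm. The base is a full 595×168 slab on the floor; four walls sit on top of the base. The front and back walls (the −y and +y sides) span the full width; the two side walls fit between them.

The open box has a circular hole of radius 24 mm through its front wall, centred at (x = 488, z = 85).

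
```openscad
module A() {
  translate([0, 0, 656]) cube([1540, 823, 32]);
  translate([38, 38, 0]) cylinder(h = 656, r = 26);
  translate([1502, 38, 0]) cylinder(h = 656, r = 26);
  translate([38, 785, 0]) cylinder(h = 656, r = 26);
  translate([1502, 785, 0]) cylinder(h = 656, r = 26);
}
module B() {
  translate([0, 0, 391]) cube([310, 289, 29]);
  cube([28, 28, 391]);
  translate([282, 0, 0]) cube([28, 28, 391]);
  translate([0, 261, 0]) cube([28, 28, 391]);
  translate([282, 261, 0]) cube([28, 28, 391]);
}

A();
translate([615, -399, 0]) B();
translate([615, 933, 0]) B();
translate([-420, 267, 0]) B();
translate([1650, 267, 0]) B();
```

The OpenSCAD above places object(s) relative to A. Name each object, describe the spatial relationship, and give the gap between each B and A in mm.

A is a table. B is a stool. Four stools sit around the table at the −y, +y, −x, +x sides. The gap between each stool and the table is 110 mm.

Each stool's nearest face is 110 mm from the table's bounding box.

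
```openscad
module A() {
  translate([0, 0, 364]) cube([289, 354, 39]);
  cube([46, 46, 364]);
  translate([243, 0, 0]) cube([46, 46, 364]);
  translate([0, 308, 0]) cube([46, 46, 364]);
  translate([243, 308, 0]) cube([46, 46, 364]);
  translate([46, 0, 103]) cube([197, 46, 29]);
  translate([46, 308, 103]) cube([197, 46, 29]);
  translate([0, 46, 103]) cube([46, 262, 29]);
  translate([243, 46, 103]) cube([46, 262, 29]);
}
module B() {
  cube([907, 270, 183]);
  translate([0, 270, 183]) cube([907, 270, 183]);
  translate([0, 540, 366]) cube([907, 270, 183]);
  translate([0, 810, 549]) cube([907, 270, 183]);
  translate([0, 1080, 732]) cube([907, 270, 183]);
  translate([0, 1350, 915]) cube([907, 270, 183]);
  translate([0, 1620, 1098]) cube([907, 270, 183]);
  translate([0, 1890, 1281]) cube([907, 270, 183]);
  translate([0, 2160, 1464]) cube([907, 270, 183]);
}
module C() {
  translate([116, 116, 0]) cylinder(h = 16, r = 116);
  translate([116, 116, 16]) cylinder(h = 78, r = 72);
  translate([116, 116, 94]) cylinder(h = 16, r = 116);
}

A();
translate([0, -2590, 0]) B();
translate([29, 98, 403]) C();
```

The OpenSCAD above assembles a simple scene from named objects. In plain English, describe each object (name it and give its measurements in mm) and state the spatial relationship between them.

A is a simple wooden stool: a rectangular seat 289 mm (x) by 354 mm (y), 39 mm thick, top face at z = 403 mm, on four square legs, each 46×46 mm in cross-section. The legs rest on z = 0, each flush with a corner of the seat. Four stretchers, 46 mm wide and 29 mm tall, connect adjacent legs with their undersides at z = 103 mm, each running between the inner faces of the legs it joins and aligned with the legs' outer faces on the other axis.

B is a straight staircase of 9 solid steps. Each step is 907 mm wide (x), 270 mm deep (y, the going) and 183 mm tall (the rise). The first step rests on the floor; each subsequent step sits one going further in +y and one rise higher in +z, directly behind and above the previous step with no overlap.

C is a spool: two coaxial disc flanges of radius 116 mm and thickness 16 mm, joined by a core cylinder of radius 72 mm and height 78 mm. The lower flange rests on z = 0 and the three cylinders share a vertical axis.

The staircase is on the floor beside the stool on its −y side. The spool is on top of the stool.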